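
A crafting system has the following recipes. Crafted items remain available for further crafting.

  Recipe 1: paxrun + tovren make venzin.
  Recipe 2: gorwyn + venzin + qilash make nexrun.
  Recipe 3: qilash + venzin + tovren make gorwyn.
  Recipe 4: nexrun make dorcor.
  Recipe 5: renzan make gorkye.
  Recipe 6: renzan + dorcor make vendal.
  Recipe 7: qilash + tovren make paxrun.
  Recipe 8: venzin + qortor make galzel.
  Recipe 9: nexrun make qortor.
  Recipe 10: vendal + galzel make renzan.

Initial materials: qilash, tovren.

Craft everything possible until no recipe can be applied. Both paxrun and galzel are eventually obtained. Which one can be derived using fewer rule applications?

paxrun: Using Recipe 7, qilash and tovren make paxrun. [1 rule application]
galzel: qilash + tovren → paxrun (Recipe 7). Using Recipe 1, paxrun and tovren make venzin. qilash + venzin + tovren → gorwyn (Recipe 3). gorwyn + venzin + qilash → nexrun (Recipe 2). nexrun → qortor (Recipe 9). venzin + qortor → galzel (Recipe 8). [6 rule applications]
paxrun needs fewer.

paxrun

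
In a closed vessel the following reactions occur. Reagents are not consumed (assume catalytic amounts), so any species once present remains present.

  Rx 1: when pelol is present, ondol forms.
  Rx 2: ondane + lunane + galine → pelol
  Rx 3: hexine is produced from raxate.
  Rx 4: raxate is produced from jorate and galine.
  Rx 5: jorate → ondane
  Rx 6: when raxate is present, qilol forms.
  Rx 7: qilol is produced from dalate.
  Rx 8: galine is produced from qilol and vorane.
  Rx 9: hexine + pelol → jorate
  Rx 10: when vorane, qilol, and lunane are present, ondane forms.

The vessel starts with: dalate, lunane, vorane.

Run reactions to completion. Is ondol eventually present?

dalate present → qilol forms (Rx 7).
vorane, qilol, and lunane present → ondane forms (Rx 10).
qilol and vorane present → galine forms (Rx 8).
ondane, lunane, and galine present → pelol forms (Rx 2).
pelol present → ondol forms (Rx 1).

Yes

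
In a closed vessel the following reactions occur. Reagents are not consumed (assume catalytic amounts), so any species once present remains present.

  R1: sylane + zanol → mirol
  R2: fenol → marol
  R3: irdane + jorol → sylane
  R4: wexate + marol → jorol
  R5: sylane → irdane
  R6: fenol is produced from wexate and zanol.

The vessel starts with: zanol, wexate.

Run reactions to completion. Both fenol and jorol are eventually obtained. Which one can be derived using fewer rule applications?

fenol

fenol: wexate and zanol present → fenol forms (R6). [1 rule application]
jorol: wexate and zanol present → fenol forms (R6). fenol present → marol forms (R2). wexate and marol present → jorol forms (R4). [3 rule applications]
fenol needs fewer.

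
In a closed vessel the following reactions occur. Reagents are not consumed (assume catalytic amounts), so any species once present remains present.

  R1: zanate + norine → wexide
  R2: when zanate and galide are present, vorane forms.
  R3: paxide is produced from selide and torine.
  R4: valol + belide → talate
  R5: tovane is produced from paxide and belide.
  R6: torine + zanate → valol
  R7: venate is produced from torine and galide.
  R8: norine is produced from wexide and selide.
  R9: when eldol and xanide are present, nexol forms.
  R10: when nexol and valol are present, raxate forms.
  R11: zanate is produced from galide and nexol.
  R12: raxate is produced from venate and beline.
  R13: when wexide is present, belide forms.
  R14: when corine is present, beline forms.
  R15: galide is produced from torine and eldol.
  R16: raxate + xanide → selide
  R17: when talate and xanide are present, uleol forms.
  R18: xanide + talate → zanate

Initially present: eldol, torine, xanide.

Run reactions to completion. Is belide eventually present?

No

belide would need wexide (R13), but wexide never forms.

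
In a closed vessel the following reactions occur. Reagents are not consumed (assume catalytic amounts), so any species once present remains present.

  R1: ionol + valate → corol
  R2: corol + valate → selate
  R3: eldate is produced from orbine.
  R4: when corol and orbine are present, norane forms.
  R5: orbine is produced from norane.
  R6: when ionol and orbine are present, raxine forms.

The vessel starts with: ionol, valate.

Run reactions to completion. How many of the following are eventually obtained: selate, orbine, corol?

ionol and valate present → corol forms (R1).
corol and valate present → selate forms (R2).
selate: reached.
orbine would need norane (R5), but norane never forms.
corol: reached.
Reached: selate and corol — 2 of the 3.

2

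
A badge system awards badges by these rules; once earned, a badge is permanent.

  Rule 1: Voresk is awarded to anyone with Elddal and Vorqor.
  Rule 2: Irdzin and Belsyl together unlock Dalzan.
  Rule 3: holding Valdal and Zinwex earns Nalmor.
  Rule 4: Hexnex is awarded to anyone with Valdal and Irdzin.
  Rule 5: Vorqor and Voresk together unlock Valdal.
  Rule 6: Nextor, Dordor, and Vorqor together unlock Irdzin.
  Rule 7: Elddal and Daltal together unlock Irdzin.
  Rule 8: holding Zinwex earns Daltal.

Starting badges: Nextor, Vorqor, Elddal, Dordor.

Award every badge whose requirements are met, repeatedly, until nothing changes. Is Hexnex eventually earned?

Yes

With Elddal and Vorqor, Voresk is earned (Rule 1).
With Nextor, Dordor, and Vorqor, Irdzin is earned (Rule 6).
With Vorqor and Voresk, Valdal is earned (Rule 5).
With Valdal and Irdzin, Hexnex is earned (Rule 4).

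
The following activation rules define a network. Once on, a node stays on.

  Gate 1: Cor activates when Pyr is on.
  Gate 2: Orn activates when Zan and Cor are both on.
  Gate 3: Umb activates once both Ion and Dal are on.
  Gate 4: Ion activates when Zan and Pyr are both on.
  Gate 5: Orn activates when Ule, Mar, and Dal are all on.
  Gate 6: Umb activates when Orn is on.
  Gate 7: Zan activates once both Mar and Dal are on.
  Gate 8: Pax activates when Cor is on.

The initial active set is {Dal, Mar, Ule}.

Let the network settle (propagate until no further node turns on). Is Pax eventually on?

No

Pax would need Cor (Gate 8), but Cor never turns on.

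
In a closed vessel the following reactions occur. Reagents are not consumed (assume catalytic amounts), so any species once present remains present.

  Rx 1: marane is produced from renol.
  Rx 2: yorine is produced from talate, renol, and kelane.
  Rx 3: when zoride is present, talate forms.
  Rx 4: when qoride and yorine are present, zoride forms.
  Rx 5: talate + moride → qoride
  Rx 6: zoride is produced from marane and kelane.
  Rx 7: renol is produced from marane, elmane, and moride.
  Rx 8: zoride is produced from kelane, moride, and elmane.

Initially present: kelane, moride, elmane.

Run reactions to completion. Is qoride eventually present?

kelane, moride, and elmane present → zoride forms (Rx 8).
zoride present → talate forms (Rx 3).
talate and moride present → qoride forms (Rx 5).

Yes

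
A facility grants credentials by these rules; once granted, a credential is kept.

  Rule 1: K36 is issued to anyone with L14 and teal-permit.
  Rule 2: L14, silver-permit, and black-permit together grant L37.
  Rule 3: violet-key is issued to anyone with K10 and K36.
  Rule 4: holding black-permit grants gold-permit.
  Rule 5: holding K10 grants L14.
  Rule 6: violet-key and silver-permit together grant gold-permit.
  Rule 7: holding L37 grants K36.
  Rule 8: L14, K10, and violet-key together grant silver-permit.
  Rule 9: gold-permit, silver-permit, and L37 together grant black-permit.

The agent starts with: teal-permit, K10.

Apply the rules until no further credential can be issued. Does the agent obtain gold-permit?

Yes

Holding K10 grants L14 (Rule 5).
Holding L14 and teal-permit grants K36 (Rule 1).
Holding K10 and K36 grants violet-key (Rule 3).
Holding L14, K10, and violet-key grants silver-permit (Rule 8).
Holding violet-key and silver-permit grants gold-permit (Rule 6).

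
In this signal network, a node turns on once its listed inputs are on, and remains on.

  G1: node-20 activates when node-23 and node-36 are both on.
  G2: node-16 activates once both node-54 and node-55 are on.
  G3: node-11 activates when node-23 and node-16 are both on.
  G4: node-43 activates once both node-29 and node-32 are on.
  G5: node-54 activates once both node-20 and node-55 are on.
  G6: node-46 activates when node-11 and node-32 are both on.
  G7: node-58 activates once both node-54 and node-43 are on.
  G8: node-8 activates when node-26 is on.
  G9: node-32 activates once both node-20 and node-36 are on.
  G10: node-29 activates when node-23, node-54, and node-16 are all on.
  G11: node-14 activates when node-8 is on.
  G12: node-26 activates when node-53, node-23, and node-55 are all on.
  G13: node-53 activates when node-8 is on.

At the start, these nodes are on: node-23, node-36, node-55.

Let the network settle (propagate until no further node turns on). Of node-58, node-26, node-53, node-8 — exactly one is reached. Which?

node-23 and node-36 are on, so node-20 activates (G1).
node-20 and node-55 are on, so node-54 activates (G5).
G9: node-20 and node-36 on → node-32 on.
G2: node-54 and node-55 on → node-16 on.
node-23, node-54, and node-16 are on, so node-29 activates (G10).
node-29 and node-32 are on, so node-43 activates (G4).
node-54 and node-43 are on, so node-58 activates (G7).
node-26 would need node-53, node-23, and node-55 (G12), but node-53 never turns on. node-53 would need node-8 (G13), but node-8 never turns on. node-8 would need node-26 (G8), but node-26 never turns on.

node-58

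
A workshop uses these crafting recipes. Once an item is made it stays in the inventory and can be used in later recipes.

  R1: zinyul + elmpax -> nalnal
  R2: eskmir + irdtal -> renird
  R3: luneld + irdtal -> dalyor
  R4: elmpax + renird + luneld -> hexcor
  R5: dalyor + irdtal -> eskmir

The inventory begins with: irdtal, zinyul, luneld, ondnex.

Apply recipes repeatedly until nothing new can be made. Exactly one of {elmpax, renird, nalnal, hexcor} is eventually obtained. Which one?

renird

luneld + irdtal -> dalyor (R3).
dalyor + irdtal -> eskmir (R5).
Using R2, eskmir and irdtal make renird.
No rule produces elmpax, and it is not given. nalnal would need zinyul and elmpax (R1), but elmpax is never obtained. hexcor would need elmpax, renird, and luneld (R4), but elmpax is never obtained.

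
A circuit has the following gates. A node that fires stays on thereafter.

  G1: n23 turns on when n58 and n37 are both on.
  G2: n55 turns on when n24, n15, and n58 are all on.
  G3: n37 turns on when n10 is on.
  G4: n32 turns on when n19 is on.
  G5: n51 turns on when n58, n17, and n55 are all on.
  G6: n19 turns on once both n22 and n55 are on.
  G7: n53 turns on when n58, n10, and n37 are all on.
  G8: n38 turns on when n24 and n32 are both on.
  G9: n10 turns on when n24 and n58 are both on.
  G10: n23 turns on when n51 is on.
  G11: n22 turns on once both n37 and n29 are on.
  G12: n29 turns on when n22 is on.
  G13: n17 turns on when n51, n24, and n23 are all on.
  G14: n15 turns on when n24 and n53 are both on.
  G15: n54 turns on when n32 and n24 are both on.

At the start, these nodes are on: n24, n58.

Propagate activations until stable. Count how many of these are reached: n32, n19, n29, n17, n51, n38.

n32 would need n19 (G4), but n19 never turns on.
n19 would need n22 and n55 (G6), but n22 never turns on.
n29 would need n22 (G12), but n22 never turns on.
n17 would need n51, n24, and n23 (G13), but n51 never turns on.
n51 would need n58, n17, and n55 (G5), but n17 never turns on.
n38 would need n24 and n32 (G8), but n32 never turns on.
None of the 6 are reached.

0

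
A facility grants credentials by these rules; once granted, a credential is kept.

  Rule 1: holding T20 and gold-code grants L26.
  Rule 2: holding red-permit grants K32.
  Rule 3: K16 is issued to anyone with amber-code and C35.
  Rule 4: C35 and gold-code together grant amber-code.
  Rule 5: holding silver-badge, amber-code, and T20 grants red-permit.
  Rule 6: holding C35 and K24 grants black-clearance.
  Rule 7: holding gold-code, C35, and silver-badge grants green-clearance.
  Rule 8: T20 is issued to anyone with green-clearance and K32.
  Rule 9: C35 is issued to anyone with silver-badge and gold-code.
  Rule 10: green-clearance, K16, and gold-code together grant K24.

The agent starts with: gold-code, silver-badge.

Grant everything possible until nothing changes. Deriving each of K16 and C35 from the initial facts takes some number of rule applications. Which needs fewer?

C35: Holding silver-badge and gold-code grants C35 (Rule 9). [1 rule application]
K16: Holding silver-badge and gold-code grants C35 (Rule 9). Holding C35 and gold-code grants amber-code (Rule 4). Holding amber-code and C35 grants K16 (Rule 3). [3 rule applications]
C35 needs fewer.

C35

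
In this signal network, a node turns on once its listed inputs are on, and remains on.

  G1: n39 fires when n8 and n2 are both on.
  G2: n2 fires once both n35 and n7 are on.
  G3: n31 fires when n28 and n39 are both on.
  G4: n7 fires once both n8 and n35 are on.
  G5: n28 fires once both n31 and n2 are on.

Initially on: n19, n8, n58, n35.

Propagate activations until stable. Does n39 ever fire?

Yes

n8 and n35 are on, so n7 fires (G4).
n35 and n7 are on, so n2 fires (G2).
n8 and n2 are on, so n39 fires (G1).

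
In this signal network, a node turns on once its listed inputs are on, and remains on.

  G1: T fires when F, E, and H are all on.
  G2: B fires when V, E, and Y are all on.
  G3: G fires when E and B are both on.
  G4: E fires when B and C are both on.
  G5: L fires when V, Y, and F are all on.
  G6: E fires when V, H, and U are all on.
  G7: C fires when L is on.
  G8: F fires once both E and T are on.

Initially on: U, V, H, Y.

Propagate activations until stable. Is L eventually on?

No

L would need V, Y, and F (G5), but F never turns on.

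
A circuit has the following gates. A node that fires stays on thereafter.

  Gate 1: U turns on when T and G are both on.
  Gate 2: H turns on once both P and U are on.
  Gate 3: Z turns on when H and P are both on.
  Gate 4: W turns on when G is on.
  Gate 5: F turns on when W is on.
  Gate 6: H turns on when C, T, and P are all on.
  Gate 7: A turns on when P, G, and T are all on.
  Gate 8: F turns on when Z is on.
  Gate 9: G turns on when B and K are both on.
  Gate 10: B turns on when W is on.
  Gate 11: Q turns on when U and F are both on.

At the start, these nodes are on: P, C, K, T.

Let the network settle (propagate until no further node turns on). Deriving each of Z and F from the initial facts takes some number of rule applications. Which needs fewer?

Z: Gate 6: C, T, and P on → H on. Gate 3: H and P on → Z on. [2 rule applications]
F: Gate 6: C, T, and P on → H on. Gate 3: H and P on → Z on. Gate 8: Z on → F on. [3 rule applications]
Z needs fewer.

Z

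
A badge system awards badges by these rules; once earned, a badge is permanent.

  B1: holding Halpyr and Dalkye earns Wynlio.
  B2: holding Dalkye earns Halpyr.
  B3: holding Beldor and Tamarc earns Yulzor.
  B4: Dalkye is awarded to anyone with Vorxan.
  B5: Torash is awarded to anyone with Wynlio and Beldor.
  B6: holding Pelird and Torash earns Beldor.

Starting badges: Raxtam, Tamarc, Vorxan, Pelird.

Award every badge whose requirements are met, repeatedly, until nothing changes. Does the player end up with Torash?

No

Torash would need Wynlio and Beldor (B5), but Beldor is never earned.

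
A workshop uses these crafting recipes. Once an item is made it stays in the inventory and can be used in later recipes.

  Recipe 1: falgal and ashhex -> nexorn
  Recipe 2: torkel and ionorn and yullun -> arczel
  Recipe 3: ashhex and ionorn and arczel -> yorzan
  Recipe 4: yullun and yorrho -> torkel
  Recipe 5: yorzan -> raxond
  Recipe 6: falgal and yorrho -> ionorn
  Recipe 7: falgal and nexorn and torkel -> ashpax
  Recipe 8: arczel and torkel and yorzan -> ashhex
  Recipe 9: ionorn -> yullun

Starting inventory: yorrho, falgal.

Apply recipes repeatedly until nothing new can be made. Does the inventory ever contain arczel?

Using Recipe 6, falgal and yorrho make ionorn.
ionorn -> yullun (Recipe 9).
Using Recipe 4, yullun and yorrho make torkel.
torkel and ionorn and yullun -> arczel (Recipe 2).

Yes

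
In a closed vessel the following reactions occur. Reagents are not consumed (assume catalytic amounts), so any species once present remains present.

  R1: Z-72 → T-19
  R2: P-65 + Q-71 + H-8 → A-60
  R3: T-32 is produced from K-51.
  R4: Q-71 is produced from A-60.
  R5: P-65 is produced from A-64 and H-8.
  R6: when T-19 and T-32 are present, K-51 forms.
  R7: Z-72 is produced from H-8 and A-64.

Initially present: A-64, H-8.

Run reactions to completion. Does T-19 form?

Yes

H-8 and A-64 present → Z-72 forms (R7).
Z-72 present → T-19 forms (R1).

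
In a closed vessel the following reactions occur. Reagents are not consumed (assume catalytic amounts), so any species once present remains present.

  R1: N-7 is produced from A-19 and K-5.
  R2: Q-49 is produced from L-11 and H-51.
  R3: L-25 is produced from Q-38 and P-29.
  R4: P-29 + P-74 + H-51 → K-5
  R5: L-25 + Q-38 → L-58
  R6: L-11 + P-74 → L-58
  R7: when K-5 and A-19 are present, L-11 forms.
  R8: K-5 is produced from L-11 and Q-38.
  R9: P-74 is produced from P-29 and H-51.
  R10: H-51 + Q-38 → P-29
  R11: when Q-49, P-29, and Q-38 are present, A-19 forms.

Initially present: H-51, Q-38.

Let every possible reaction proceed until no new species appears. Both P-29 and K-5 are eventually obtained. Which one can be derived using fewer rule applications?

P-29

P-29: H-51 and Q-38 present → P-29 forms (R10). [1 rule application]
K-5: H-51 and Q-38 present → P-29 forms (R10). P-29 and H-51 present → P-74 forms (R9). P-29, P-74, and H-51 present → K-5 forms (R4). [3 rule applications]
P-29 needs fewer.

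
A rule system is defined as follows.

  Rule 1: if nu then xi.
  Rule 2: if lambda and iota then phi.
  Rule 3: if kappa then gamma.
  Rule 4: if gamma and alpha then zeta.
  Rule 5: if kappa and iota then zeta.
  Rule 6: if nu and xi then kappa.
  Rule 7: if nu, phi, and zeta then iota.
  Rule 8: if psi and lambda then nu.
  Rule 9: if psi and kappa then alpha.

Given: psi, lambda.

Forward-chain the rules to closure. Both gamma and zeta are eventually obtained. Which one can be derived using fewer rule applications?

gamma

gamma: From psi and lambda, Rule 8 gives nu. From nu, Rule 1 gives xi. nu and xi hold, so kappa follows (Rule 6). kappa holds, so gamma follows (Rule 3). [4 rule applications]
zeta: From psi and lambda, Rule 8 gives nu. nu holds, so xi follows (Rule 1). nu and xi hold, so kappa follows (Rule 6). kappa holds, so gamma follows (Rule 3). psi and kappa hold, so alpha follows (Rule 9). gamma and alpha hold, so zeta follows (Rule 4). [6 rule applications]
gamma needs fewer.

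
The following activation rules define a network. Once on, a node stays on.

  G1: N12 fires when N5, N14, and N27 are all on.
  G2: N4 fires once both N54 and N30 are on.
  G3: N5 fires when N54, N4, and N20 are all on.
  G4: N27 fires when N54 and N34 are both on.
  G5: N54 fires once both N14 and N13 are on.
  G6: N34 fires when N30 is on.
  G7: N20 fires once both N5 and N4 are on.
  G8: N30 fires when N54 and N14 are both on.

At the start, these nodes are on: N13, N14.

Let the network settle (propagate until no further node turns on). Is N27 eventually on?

Yes

N14 and N13 are on, so N54 fires (G5).
N54 and N14 are on, so N30 fires (G8).
N30 is on, so N34 fires (G6).
N54 and N34 are on, so N27 fires (G4).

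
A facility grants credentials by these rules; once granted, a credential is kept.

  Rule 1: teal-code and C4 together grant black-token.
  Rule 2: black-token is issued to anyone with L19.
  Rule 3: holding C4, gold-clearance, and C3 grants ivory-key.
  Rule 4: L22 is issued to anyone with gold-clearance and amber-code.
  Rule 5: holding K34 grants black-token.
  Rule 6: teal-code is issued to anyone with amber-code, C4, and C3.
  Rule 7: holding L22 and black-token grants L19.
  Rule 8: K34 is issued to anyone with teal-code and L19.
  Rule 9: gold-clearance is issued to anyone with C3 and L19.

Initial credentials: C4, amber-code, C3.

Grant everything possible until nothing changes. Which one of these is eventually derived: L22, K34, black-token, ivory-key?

Holding amber-code, C4, and C3 grants teal-code (Rule 6).
Holding teal-code and C4 grants black-token (Rule 1).
K34 would need teal-code and L19 (Rule 8), but L19 is never granted. ivory-key would need C4, gold-clearance, and C3 (Rule 3), but gold-clearance is never granted. L22 would need gold-clearance and amber-code (Rule 4), but gold-clearance is never granted.

black-token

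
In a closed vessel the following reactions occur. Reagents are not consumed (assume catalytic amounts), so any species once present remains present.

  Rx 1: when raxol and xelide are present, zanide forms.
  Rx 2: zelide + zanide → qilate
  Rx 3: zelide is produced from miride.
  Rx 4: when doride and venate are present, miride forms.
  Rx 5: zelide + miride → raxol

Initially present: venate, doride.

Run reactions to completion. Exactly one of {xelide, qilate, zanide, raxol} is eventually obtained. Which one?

doride and venate present → miride forms (Rx 4).
miride present → zelide forms (Rx 3).
zelide and miride present → raxol forms (Rx 5).
zanide would need raxol and xelide (Rx 1), but xelide never forms. No rule produces xelide, and it is not given. qilate would need zelide and zanide (Rx 2), but zanide never forms.

raxol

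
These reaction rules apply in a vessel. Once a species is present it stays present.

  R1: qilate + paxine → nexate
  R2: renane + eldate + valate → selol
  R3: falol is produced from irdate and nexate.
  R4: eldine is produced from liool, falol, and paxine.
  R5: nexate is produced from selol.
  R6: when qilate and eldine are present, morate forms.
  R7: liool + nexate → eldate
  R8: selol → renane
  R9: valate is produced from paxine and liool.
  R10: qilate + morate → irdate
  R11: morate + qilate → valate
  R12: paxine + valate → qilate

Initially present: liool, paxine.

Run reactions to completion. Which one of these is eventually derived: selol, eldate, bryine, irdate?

paxine and liool present → valate forms (R9).
paxine and valate present → qilate forms (R12).
qilate and paxine present → nexate forms (R1).
liool and nexate present → eldate forms (R7).
No rule produces bryine, and it is not given. irdate would need qilate and morate (R10), but morate never forms. selol would need renane, eldate, and valate (R2), but renane never forms.

eldate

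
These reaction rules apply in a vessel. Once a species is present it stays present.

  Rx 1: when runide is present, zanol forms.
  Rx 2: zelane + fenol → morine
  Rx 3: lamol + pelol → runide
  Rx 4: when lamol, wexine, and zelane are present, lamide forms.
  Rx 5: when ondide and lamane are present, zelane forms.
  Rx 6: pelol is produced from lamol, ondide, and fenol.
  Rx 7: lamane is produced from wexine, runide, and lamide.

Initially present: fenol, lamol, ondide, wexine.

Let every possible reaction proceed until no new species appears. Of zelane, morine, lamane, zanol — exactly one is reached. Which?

lamol, ondide, and fenol present → pelol forms (Rx 6).
lamol and pelol present → runide forms (Rx 3).
runide present → zanol forms (Rx 1).
zelane would need ondide and lamane (Rx 5), but lamane never forms. lamane would need wexine, runide, and lamide (Rx 7), but lamide never forms. morine would need zelane and fenol (Rx 2), but zelane never forms.

zanol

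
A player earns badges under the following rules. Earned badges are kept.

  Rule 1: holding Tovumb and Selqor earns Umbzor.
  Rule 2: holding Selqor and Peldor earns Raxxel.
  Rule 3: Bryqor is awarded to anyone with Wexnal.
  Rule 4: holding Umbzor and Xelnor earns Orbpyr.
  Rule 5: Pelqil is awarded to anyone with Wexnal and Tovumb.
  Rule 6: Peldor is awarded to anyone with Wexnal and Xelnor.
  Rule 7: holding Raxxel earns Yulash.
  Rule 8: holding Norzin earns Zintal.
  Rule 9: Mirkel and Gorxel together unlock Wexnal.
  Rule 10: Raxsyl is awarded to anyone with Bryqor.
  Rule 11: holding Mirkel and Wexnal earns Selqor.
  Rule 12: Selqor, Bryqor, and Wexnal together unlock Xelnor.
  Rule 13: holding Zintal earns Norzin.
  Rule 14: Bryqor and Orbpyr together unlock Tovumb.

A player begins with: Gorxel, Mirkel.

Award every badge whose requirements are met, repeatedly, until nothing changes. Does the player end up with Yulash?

Yes

With Mirkel and Gorxel, Wexnal is earned (Rule 9).
With Mirkel and Wexnal, Selqor is earned (Rule 11).
With Wexnal, Bryqor is earned (Rule 3).
With Selqor, Bryqor, and Wexnal, Xelnor is earned (Rule 12).
With Wexnal and Xelnor, Peldor is earned (Rule 6).
With Selqor and Peldor, Raxxel is earned (Rule 2).
With Raxxel, Yulash is earned (Rule 7).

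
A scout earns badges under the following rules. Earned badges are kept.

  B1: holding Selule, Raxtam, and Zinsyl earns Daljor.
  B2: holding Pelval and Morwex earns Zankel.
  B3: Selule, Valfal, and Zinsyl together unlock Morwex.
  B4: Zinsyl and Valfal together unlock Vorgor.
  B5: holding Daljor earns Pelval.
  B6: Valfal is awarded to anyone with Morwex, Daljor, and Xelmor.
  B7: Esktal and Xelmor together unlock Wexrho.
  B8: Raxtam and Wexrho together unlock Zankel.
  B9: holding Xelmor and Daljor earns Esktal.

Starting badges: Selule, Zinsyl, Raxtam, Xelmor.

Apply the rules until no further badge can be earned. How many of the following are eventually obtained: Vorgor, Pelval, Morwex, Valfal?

1

With Selule, Raxtam, and Zinsyl, Daljor is earned (B1).
With Daljor, Pelval is earned (B5).
Vorgor would need Zinsyl and Valfal (B4), but Valfal is never earned.
Pelval: reached.
Morwex would need Selule, Valfal, and Zinsyl (B3), but Valfal is never earned.
Valfal would need Morwex, Daljor, and Xelmor (B6), but Morwex is never earned.
Reached: Pelval — 1 of the 4.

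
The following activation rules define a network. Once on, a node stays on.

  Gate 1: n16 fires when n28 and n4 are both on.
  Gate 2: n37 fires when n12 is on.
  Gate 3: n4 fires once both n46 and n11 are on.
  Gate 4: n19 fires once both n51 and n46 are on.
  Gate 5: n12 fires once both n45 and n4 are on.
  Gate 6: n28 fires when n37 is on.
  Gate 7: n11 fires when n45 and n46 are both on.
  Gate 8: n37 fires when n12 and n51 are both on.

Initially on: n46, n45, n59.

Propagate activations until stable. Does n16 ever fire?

Yes

Gate 7: n45 and n46 on → n11 on.
Gate 3: n46 and n11 on → n4 on.
n45 and n4 are on, so n12 fires (Gate 5).
n12 is on, so n37 fires (Gate 2).
n37 is on, so n28 fires (Gate 6).
Gate 1: n28 and n4 on → n16 on.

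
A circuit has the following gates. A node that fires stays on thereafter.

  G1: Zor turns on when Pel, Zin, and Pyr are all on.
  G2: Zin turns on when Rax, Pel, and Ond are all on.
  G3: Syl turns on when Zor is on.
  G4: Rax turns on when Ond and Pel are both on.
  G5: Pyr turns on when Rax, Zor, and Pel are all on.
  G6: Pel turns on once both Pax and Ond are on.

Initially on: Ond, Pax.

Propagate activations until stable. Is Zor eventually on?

No

Zor would need Pel, Zin, and Pyr (G1), but Pyr never turns on.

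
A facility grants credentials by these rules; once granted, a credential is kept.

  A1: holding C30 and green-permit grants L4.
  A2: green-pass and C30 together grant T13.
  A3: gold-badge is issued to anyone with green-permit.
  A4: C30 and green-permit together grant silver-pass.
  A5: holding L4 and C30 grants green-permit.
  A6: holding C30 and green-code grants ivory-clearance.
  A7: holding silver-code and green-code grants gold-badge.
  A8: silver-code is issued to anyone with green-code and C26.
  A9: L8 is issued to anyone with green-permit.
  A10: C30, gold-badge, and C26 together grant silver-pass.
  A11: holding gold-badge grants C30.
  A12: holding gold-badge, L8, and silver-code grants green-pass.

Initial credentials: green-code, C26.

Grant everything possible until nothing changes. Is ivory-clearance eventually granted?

Holding green-code and C26 grants silver-code (A8).
Holding silver-code and green-code grants gold-badge (A7).
Holding gold-badge grants C30 (A11).
Holding C30 and green-code grants ivory-clearance (A6).

Yes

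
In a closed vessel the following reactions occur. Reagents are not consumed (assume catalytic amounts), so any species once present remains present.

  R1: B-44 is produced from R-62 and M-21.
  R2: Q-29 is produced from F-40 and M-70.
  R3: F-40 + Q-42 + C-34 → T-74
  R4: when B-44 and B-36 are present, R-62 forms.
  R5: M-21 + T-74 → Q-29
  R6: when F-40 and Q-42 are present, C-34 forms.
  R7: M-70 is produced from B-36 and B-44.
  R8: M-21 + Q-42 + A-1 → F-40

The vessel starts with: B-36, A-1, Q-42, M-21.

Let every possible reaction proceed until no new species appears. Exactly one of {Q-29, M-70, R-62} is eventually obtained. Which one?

M-21, Q-42, and A-1 present → F-40 forms (R8).
F-40 and Q-42 present → C-34 forms (R6).
F-40, Q-42, and C-34 present → T-74 forms (R3).
M-21 and T-74 present → Q-29 forms (R5).
R-62 would need B-44 and B-36 (R4), but B-44 never forms. M-70 would need B-36 and B-44 (R7), but B-44 never forms.

Q-29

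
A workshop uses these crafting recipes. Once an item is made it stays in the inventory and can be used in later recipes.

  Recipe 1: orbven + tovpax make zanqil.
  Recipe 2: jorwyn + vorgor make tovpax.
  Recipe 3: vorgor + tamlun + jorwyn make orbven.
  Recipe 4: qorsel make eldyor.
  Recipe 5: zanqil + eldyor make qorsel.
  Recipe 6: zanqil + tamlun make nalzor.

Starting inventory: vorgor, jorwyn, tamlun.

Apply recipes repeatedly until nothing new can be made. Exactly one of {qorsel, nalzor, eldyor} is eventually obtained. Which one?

jorwyn + vorgor → tovpax (Recipe 2).
Using Recipe 3, vorgor, tamlun, and jorwyn make orbven.
Using Recipe 1, orbven and tovpax make zanqil.
Using Recipe 6, zanqil and tamlun make nalzor.
qorsel would need zanqil and eldyor (Recipe 5), but eldyor is never obtained. eldyor would need qorsel (Recipe 4), but qorsel is never obtained.

nalzor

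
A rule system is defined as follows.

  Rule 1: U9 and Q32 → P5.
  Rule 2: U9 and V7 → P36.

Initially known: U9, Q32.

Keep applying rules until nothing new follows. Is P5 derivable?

From U9 and Q32, Rule 1 gives P5.

Yes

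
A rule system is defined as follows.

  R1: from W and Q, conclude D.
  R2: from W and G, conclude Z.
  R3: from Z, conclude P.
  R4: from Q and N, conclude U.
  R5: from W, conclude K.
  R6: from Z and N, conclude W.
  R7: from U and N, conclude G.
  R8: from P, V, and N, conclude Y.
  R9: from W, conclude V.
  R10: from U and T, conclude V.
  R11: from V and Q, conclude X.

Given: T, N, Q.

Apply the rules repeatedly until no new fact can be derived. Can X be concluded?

Yes

From Q and N, R4 gives U.
U and T hold, so V follows (R10).
V and Q hold, so X follows (R11).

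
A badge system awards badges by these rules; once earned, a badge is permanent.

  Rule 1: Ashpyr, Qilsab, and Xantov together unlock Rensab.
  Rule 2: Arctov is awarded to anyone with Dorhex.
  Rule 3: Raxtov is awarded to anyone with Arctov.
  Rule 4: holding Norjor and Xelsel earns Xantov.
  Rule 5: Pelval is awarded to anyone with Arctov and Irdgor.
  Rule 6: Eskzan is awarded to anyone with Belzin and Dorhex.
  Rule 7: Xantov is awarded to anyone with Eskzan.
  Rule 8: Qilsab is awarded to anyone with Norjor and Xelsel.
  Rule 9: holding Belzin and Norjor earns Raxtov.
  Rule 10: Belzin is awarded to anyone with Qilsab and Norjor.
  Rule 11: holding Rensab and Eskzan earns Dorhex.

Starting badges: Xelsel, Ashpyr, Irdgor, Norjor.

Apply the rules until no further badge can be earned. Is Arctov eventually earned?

Arctov would need Dorhex (Rule 2), but Dorhex is never earned.

No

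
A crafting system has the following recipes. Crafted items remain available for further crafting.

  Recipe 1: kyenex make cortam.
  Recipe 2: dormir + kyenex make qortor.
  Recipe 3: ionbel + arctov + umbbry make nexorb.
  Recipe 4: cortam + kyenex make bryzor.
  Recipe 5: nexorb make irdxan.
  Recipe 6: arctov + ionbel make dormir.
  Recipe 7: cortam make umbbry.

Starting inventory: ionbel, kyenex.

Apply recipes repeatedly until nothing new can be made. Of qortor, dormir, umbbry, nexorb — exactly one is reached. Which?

umbbry

Using Recipe 1, kyenex makes cortam.
cortam → umbbry (Recipe 7).
nexorb would need ionbel, arctov, and umbbry (Recipe 3), but arctov is never obtained. qortor would need dormir and kyenex (Recipe 2), but dormir is never obtained. dormir would need arctov and ionbel (Recipe 6), but arctov is never obtained.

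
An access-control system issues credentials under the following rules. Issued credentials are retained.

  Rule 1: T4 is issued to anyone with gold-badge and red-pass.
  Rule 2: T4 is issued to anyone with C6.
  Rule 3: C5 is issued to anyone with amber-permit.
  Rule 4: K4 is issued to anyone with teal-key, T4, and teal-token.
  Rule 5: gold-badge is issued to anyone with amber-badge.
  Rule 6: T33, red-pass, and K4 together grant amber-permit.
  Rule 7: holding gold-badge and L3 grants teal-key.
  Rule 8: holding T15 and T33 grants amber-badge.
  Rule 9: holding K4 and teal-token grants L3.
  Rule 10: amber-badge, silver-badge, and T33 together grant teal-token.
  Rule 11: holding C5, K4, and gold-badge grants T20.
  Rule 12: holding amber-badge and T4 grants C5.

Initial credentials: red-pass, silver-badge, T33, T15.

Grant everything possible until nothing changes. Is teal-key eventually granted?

No

teal-key would need gold-badge and L3 (Rule 7), but L3 is never granted.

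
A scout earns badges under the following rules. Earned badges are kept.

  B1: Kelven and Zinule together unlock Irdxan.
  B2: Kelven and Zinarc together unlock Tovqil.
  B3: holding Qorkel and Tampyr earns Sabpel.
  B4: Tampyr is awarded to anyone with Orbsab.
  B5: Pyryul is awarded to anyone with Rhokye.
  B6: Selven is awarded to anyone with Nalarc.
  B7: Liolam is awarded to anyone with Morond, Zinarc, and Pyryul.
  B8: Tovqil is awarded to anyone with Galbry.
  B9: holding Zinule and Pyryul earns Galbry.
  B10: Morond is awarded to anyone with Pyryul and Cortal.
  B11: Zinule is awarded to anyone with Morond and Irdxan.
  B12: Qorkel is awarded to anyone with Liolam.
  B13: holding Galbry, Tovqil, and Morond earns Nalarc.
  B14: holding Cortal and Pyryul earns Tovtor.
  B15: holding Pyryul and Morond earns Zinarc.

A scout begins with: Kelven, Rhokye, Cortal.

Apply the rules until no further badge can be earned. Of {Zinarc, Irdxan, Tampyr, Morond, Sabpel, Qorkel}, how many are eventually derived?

With Rhokye, Pyryul is earned (B5).
With Pyryul and Cortal, Morond is earned (B10).
With Pyryul and Morond, Zinarc is earned (B15).
With Morond, Zinarc, and Pyryul, Liolam is earned (B7).
With Liolam, Qorkel is earned (B12).
Zinarc: reached.
Irdxan would need Kelven and Zinule (B1), but Zinule is never earned.
Tampyr would need Orbsab (B4), but Orbsab is never earned.
Morond: reached.
Sabpel would need Qorkel and Tampyr (B3), but Tampyr is never earned.
Qorkel: reached.
Reached: Zinarc, Morond, and Qorkel — 3 of the 6.

3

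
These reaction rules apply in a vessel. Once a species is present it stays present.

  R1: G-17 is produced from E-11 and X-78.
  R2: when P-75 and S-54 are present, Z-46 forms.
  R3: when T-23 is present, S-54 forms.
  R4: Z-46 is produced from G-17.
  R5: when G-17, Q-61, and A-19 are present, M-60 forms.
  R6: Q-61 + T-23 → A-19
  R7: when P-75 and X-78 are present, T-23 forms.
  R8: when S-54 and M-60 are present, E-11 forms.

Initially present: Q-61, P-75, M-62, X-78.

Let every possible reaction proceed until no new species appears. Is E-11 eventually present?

E-11 would need S-54 and M-60 (R8), but M-60 never forms.

No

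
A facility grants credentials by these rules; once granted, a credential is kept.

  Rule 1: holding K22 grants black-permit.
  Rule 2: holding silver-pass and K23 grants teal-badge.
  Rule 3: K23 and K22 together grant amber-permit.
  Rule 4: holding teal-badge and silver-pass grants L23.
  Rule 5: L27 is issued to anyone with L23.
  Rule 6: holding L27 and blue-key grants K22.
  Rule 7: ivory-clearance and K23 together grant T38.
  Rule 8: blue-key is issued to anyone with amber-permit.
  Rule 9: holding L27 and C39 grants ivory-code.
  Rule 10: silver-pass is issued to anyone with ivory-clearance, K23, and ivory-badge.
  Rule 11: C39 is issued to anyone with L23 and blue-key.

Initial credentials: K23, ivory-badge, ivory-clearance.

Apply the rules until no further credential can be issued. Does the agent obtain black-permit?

black-permit would need K22 (Rule 1), but K22 is never granted.

No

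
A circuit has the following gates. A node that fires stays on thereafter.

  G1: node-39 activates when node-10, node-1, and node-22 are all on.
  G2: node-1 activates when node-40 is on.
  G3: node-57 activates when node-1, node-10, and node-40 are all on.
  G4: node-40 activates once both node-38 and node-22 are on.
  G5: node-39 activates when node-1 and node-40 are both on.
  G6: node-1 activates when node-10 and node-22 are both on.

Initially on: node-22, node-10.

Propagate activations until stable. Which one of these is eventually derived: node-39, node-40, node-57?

G6: node-10 and node-22 on → node-1 on.
G1: node-10, node-1, and node-22 on → node-39 on.
node-57 would need node-1, node-10, and node-40 (G3), but node-40 never turns on. node-40 would need node-38 and node-22 (G4), but node-38 never turns on.

node-39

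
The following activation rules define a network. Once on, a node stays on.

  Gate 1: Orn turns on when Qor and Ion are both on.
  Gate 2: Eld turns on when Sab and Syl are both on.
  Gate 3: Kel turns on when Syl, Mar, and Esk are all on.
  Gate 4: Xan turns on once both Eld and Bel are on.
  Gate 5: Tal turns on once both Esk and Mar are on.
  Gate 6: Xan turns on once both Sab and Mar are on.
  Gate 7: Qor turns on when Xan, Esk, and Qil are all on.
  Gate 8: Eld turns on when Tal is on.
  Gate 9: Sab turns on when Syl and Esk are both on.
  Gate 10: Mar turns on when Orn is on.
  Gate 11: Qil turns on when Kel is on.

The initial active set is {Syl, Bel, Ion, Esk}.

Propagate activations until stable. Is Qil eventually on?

No

Qil would need Kel (Gate 11), but Kel never turns on.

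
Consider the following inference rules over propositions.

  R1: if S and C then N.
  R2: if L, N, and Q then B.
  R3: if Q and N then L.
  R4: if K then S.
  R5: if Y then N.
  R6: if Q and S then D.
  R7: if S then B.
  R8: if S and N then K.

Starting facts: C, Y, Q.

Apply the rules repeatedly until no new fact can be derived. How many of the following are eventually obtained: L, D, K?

Y holds, so N follows (R5).
From Q and N, R3 gives L.
L: reached.
D would need Q and S (R6), but S is never established.
K would need S and N (R8), but S is never established.
Reached: L — 1 of the 3.

1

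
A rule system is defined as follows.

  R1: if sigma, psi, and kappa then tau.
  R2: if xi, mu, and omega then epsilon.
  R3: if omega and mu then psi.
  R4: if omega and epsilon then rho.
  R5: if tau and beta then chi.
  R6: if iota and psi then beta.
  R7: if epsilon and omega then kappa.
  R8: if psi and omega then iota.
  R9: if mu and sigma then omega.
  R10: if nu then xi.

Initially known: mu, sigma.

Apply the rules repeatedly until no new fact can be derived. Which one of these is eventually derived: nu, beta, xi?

From mu and sigma, R9 gives omega.
From omega and mu, R3 gives psi.
From psi and omega, R8 gives iota.
From iota and psi, R6 gives beta.
No rule produces nu, and it is not given. xi would need nu (R10), but nu is never established.

beta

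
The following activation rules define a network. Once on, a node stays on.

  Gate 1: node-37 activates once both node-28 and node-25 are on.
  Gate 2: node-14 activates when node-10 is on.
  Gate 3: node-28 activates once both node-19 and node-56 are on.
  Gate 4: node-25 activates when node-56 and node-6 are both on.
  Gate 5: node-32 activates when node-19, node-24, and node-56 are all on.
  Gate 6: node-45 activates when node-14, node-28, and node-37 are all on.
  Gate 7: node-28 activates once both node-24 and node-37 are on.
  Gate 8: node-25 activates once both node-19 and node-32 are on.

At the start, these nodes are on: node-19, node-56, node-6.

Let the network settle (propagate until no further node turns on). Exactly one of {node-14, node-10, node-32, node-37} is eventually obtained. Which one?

Gate 4: node-56 and node-6 on → node-25 on.
Gate 3: node-19 and node-56 on → node-28 on.
Gate 1: node-28 and node-25 on → node-37 on.
No rule produces node-10, and it is not given. node-32 would need node-19, node-24, and node-56 (Gate 5), but node-24 never turns on. node-14 would need node-10 (Gate 2), but node-10 never turns on.

node-37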